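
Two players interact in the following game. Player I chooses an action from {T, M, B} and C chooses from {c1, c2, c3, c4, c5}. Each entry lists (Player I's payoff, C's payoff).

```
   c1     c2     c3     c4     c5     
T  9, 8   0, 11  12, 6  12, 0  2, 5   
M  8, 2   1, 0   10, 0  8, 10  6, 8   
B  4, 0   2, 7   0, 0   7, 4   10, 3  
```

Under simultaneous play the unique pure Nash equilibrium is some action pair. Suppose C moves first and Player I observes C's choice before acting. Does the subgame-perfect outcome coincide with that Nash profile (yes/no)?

no

Player I best-responds to each possible C move:
- c1: Player I compares 9, 8, 4 and picks T; C would get 8.
- c2: Player I compares 0, 1, 2 and picks B; C would get 7.
- c3: Player I compares 12, 10, 0 and picks T; C would get 6.
- c4: Player I compares 12, 8, 7 and picks T; C would get 0.
- c5: Player I compares 2, 6, 10 and picks B; C would get 3.
Maximizing over 8, 7, 6, 0, 3, C chooses c1. Subgame-perfect outcome: (T, c1) with payoffs (9, 8).
Under simultaneous play:
Player I's best replies: c1→T; c2→B; c3→T; c4→T; c5→B.
C's best replies: T→c2; M→c4; B→c2.
Only (B, c2) has each player best-responding; Nash payoffs (2, 7).
Sequential outcome (T, c1) differs from the Nash profile (B, c2).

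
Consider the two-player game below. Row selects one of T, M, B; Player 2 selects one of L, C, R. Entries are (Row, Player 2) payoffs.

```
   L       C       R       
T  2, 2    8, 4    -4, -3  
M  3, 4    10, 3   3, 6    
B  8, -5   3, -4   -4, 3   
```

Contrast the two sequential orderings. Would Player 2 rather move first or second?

If Row leads: Player 2's best replies are T→C, M→R, B→R; Row's induced payoffs 8, 3, -4; outcome (T, C), payoffs (8, 4).
If Player 2 leads: Row's best replies are L→B, C→M, R→M; Player 2's induced payoffs -5, 3, 6; outcome (M, R), payoffs (3, 6).
Player 2 gets 6 moving first and 4 moving second, so Player 2 prefers to move first.

first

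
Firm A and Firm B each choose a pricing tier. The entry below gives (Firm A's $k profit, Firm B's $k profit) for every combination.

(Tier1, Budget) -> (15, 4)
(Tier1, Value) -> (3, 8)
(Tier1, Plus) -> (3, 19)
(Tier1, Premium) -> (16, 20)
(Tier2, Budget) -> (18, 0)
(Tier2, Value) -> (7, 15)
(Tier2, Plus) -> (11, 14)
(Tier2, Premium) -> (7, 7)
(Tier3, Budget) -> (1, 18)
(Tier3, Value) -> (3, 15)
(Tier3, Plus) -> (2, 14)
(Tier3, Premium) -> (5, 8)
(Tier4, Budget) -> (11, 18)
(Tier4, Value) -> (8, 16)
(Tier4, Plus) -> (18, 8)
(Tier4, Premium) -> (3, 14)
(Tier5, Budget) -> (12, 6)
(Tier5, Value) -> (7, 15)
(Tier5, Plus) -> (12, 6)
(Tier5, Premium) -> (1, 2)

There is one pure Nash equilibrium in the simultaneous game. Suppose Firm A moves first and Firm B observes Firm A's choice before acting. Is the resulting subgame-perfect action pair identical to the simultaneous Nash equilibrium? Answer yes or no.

Backward induction with Firm A moving first.
- Tier1 → Firm B plays Premium (best of 4, 8, 19, 20); Firm A gets 16.
- Tier2 → Firm B plays Value (best of 0, 15, 14, 7); Firm A gets 7.
- Tier3 → Firm B plays Budget (best of 18, 15, 14, 8); Firm A gets 1.
- Tier4 → Firm B plays Budget (best of 18, 16, 8, 14); Firm A gets 11.
- Tier5 → Firm B plays Value (best of 6, 15, 6, 2); Firm A gets 7.
Firm A's induced payoffs are 16, 7, 1, 11, 7, so Firm A commits to Tier1. Subgame-perfect outcome: (Tier1, Premium) with payoffs (16, 20).
Under simultaneous play:
Firm A's best replies: Budget→Tier2; Value→Tier4; Plus→Tier4; Premium→Tier1.
Firm B's best replies: Tier1→Premium; Tier2→Value; Tier3→Budget; Tier4→Budget; Tier5→Value.
The unique mutual best reply is (Tier1, Premium), giving (16, 20).
Sequential outcome (Tier1, Premium) coincides with the Nash profile (Tier1, Premium).

yes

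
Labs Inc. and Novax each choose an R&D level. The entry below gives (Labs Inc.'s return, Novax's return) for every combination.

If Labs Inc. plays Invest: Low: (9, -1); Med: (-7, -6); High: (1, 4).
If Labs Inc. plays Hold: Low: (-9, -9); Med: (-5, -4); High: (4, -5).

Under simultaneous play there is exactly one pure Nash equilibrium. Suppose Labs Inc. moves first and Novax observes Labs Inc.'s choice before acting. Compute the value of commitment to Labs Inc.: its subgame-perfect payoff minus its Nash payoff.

Work backward from Novax's decision.
- Invest → Novax plays High (best of -1, -6, 4); Labs Inc. gets 1.
- Hold → Novax plays Med (best of -9, -4, -5); Labs Inc. gets -5.
Labs Inc.'s induced payoffs are 1, -5, so Labs Inc. commits to Invest. Subgame-perfect outcome: (Invest, High) with payoffs (1, 4).
For the simultaneous game, intersect best replies.
Labs Inc.'s best replies: Low→Invest; Med→Hold; High→Hold.
Novax's best replies: Invest→High; Hold→Med.
The unique mutual best reply is (Hold, Med), giving (-5, -4).
Labs Inc.'s commitment gain: 1 − -5 = 6.

6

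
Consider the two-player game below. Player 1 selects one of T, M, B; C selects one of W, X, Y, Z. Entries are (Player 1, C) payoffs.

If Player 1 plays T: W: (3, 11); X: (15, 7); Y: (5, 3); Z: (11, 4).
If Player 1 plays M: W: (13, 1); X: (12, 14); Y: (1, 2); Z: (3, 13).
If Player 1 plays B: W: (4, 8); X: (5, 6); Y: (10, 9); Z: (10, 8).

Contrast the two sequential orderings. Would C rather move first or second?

If Player 1 leads: C's best replies are T→W, M→X, B→Y; Player 1's induced payoffs 3, 12, 10; outcome (M, X), payoffs (12, 14).
If C leads: Player 1's best replies are W→M, X→T, Y→B, Z→T; C's induced payoffs 1, 7, 9, 4; outcome (B, Y), payoffs (10, 9).
C gets 9 moving first and 14 moving second, so C prefers to move second.

second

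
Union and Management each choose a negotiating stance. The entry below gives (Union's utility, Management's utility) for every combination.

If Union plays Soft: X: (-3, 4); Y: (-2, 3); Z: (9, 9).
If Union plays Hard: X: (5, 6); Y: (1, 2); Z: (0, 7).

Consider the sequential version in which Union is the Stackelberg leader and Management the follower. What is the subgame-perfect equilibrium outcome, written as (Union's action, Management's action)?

(Soft, Z)

Backward induction with Union moving first.
- Soft: Management compares 4, 3, 9 and picks Z; Union would get 9.
- Hard: Management compares 6, 2, 7 and picks Z; Union would get 0.
Maximizing over 9, 0, Union chooses Soft. Subgame-perfect outcome: (Soft, Z) with payoffs (9, 9).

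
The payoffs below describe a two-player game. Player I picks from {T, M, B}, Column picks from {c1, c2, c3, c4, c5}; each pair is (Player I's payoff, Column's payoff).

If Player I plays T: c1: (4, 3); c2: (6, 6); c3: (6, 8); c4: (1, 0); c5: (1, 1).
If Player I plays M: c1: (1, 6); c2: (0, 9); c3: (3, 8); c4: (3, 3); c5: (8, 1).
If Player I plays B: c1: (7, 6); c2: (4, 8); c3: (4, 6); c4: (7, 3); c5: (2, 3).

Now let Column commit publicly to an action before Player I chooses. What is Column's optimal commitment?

Solve by backward induction (Column leads).
- c1: BR = B, leader payoff 6.
- c2: BR = T, leader payoff 6.
- c3: BR = T, leader payoff 8.
- c4: BR = B, leader payoff 3.
- c5: BR = M, leader payoff 1.
Among 6, 6, 8, 3, 1, the best is 8 at c3. Subgame-perfect outcome: (T, c3) with payoffs (6, 8).

c3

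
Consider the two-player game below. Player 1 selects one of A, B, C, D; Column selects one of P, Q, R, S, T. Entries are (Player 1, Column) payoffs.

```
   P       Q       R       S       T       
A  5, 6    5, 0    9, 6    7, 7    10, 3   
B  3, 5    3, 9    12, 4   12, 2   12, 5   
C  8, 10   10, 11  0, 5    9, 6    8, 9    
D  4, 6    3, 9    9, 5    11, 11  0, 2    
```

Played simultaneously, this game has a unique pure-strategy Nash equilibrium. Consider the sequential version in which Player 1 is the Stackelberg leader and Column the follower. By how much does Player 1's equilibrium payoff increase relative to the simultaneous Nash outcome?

Column best-responds to each possible Player 1 move:
- A → Column plays S (best of 6, 0, 6, 7, 3); Player 1 gets 7.
- B → Column plays Q (best of 5, 9, 4, 2, 5); Player 1 gets 3.
- C → Column plays Q (best of 10, 11, 5, 6, 9); Player 1 gets 10.
- D → Column plays S (best of 6, 9, 5, 11, 2); Player 1 gets 11.
Maximizing over 7, 3, 10, 11, Player 1 chooses D. Subgame-perfect outcome: (D, S) with payoffs (11, 11).
For the simultaneous game, intersect best replies.
Player 1's best replies: P→C; Q→C; R→B; S→B; T→B.
Column's best replies: A→S; B→Q; C→Q; D→S.
The unique mutual best reply is (C, Q), giving (10, 11).
Player 1's commitment gain: 11 − 10 = 1.

1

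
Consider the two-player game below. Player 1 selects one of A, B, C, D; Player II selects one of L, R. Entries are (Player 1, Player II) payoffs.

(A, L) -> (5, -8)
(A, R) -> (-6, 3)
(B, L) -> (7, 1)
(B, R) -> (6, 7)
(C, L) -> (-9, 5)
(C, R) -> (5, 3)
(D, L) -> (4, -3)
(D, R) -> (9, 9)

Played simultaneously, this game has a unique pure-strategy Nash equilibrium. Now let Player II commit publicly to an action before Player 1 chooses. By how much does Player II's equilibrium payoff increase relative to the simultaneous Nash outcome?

0

Work backward from Player 1's decision.
- L → Player 1 plays B (best of 5, 7, -9, 4); Player II gets 1.
- R → Player 1 plays D (best of -6, 6, 5, 9); Player II gets 9.
Among 1, 9, the best is 9 at R. Subgame-perfect outcome: (D, R) with payoffs (9, 9).
Now find the simultaneous Nash equilibrium.
Player 1's best replies: L→B; R→D.
Player II's best replies: A→R; B→R; C→L; D→R.
Only (D, R) has each player best-responding; Nash payoffs (9, 9).
Player II's commitment gain: 9 − 9 = 0.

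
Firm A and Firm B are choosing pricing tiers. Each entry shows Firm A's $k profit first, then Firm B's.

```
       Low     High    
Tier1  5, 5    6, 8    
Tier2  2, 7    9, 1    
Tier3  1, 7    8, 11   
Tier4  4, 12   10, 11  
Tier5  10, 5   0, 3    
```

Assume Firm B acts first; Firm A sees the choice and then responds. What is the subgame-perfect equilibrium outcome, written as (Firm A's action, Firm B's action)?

Work backward from Firm A's decision.
- Low → Firm A plays Tier5 (best of 5, 2, 1, 4, 10); Firm B gets 5.
- High → Firm A plays Tier4 (best of 6, 9, 8, 10, 0); Firm B gets 11.
Firm B's induced payoffs are 5, 11, so Firm B commits to High. Subgame-perfect outcome: (Tier4, High) with payoffs (10, 11).

(Tier4, High)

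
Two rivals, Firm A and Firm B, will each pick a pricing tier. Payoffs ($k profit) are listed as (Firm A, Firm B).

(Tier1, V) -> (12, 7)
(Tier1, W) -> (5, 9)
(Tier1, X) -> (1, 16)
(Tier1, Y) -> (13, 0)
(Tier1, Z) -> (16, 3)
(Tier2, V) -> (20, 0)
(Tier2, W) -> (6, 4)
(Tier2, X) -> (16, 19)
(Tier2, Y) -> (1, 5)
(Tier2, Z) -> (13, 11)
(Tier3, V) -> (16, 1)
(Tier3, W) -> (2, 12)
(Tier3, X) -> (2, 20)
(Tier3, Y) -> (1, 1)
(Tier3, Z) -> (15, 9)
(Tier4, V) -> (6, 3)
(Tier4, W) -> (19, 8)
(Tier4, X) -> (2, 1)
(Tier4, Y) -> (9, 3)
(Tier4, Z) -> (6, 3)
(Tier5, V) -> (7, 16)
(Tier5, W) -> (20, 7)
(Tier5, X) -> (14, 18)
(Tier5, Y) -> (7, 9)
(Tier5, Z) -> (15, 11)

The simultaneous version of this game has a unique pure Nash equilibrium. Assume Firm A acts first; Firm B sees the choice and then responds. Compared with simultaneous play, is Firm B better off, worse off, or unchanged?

worse off

Work backward from Firm B's decision.
- Tier1 → Firm B plays X (best of 7, 9, 16, 0, 3); Firm A gets 1.
- Tier2 → Firm B plays X (best of 0, 4, 19, 5, 11); Firm A gets 16.
- Tier3 → Firm B plays X (best of 1, 12, 20, 1, 9); Firm A gets 2.
- Tier4 → Firm B plays W (best of 3, 8, 1, 3, 3); Firm A gets 19.
- Tier5 → Firm B plays X (best of 16, 7, 18, 9, 11); Firm A gets 14.
Firm A's induced payoffs are 1, 16, 2, 19, 14, so Firm A commits to Tier4. Subgame-perfect outcome: (Tier4, W) with payoffs (19, 8).
For the simultaneous game, intersect best replies.
Firm A's best replies: V→Tier2; W→Tier5; X→Tier2; Y→Tier1; Z→Tier1.
Firm B's best replies: Tier1→X; Tier2→X; Tier3→X; Tier4→W; Tier5→X.
Only (Tier2, X) has each player best-responding; Nash payoffs (16, 19).
Firm B earns 8 sequentially versus 19 at the Nash outcome: worse off.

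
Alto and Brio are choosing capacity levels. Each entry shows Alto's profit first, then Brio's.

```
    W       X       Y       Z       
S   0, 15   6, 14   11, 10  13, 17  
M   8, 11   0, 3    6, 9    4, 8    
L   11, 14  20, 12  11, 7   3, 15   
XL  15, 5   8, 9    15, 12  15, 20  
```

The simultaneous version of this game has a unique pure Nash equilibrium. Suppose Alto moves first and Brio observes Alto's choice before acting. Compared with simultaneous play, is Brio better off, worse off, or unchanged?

unchanged

Solve by backward induction (Alto leads).
- S: BR = Z, leader payoff 13.
- M: BR = W, leader payoff 8.
- L: BR = Z, leader payoff 3.
- XL: BR = Z, leader payoff 15.
Among 13, 8, 3, 15, the best is 15 at XL. Subgame-perfect outcome: (XL, Z) with payoffs (15, 20).
For the simultaneous game, intersect best replies.
Alto's best replies: W→XL; X→L; Y→XL; Z→XL.
Brio's best replies: S→Z; M→W; L→Z; XL→Z.
Only (XL, Z) has each player best-responding; Nash payoffs (15, 20).
Brio earns 20 sequentially versus 20 at the Nash outcome: unchanged.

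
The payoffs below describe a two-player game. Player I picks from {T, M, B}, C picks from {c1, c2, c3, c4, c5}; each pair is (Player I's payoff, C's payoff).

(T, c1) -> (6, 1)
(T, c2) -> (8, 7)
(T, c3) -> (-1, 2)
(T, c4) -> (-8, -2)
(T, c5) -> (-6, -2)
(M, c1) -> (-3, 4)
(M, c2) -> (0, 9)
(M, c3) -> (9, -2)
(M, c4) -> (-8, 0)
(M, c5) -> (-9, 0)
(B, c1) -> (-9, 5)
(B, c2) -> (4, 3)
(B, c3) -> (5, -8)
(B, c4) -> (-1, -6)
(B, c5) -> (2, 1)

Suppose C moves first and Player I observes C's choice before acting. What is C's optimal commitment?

c2

Work backward from Player I's decision.
- c1: Player I compares 6, -3, -9 and picks T; C would get 1.
- c2: Player I compares 8, 0, 4 and picks T; C would get 7.
- c3: Player I compares -1, 9, 5 and picks M; C would get -2.
- c4: Player I compares -8, -8, -1 and picks B; C would get -6.
- c5: Player I compares -6, -9, 2 and picks B; C would get 1.
Maximizing over 1, 7, -2, -6, 1, C chooses c2. Subgame-perfect outcome: (T, c2) with payoffs (8, 7).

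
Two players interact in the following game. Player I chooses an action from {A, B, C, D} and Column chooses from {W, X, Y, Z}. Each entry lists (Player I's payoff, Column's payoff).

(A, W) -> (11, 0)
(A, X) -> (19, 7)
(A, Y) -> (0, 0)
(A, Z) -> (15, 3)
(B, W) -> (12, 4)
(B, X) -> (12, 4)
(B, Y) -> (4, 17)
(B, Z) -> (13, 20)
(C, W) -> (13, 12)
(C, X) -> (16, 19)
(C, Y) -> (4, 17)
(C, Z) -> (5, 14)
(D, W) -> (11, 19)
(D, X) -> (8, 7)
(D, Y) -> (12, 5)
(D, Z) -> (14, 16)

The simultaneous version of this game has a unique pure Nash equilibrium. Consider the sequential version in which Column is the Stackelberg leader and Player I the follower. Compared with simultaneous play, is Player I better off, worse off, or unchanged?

worse off

Player I best-responds to each possible Column move:
- W: Player I compares 11, 12, 13, 11 and picks C; Column would get 12.
- X: Player I compares 19, 12, 16, 8 and picks A; Column would get 7.
- Y: Player I compares 0, 4, 4, 12 and picks D; Column would get 5.
- Z: Player I compares 15, 13, 5, 14 and picks A; Column would get 3.
Among 12, 7, 5, 3, the best is 12 at W. Subgame-perfect outcome: (C, W) with payoffs (13, 12).
Under simultaneous play:
Player I's best replies: W→C; X→A; Y→D; Z→A.
Column's best replies: A→X; B→Z; C→X; D→W.
Only (A, X) has each player best-responding; Nash payoffs (19, 7).
Player I earns 13 sequentially versus 19 at the Nash outcome: worse off.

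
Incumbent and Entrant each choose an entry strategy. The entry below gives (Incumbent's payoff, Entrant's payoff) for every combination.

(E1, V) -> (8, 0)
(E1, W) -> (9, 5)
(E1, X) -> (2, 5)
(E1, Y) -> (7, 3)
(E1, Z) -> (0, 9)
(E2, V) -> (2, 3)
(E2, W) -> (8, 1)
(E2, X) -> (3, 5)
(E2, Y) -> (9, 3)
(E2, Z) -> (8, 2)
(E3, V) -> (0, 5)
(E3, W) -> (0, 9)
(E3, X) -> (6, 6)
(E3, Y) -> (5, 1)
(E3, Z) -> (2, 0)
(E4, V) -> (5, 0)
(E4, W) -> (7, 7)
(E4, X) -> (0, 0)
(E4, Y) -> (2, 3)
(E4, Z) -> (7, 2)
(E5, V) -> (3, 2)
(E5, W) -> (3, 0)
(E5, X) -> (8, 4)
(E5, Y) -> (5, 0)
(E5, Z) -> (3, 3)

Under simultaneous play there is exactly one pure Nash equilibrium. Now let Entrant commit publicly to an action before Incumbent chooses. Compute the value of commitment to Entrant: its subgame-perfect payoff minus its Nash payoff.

Incumbent best-responds to each possible Entrant move:
- V: Incumbent compares 8, 2, 0, 5, 3 and picks E1; Entrant would get 0.
- W: Incumbent compares 9, 8, 0, 7, 3 and picks E1; Entrant would get 5.
- X: Incumbent compares 2, 3, 6, 0, 8 and picks E5; Entrant would get 4.
- Y: Incumbent compares 7, 9, 5, 2, 5 and picks E2; Entrant would get 3.
- Z: Incumbent compares 0, 8, 2, 7, 3 and picks E2; Entrant would get 2.
Entrant's induced payoffs are 0, 5, 4, 3, 2, so Entrant commits to W. Subgame-perfect outcome: (E1, W) with payoffs (9, 5).
For the simultaneous game, intersect best replies.
Incumbent's best replies: V→E1; W→E1; X→E5; Y→E2; Z→E2.
Entrant's best replies: E1→Z; E2→X; E3→W; E4→W; E5→X.
Only (E5, X) has each player best-responding; Nash payoffs (8, 4).
Entrant's commitment gain: 5 − 4 = 1.

1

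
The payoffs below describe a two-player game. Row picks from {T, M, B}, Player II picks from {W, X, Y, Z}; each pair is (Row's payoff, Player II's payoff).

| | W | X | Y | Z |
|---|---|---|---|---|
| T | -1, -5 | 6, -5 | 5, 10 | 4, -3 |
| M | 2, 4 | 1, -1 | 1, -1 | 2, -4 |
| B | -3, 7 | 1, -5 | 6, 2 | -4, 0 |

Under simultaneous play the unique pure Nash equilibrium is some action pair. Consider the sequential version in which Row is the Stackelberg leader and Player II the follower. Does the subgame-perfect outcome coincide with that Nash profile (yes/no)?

no

Solve by backward induction (Row leads).
- T: BR = Y, leader payoff 5.
- M: BR = W, leader payoff 2.
- B: BR = W, leader payoff -3.
Row's induced payoffs are 5, 2, -3, so Row commits to T. Subgame-perfect outcome: (T, Y) with payoffs (5, 10).
For the simultaneous game, intersect best replies.
Row's best replies: W→M; X→T; Y→B; Z→T.
Player II's best replies: T→Y; M→W; B→W.
The unique mutual best reply is (M, W), giving (2, 4).
Sequential outcome (T, Y) differs from the Nash profile (M, W).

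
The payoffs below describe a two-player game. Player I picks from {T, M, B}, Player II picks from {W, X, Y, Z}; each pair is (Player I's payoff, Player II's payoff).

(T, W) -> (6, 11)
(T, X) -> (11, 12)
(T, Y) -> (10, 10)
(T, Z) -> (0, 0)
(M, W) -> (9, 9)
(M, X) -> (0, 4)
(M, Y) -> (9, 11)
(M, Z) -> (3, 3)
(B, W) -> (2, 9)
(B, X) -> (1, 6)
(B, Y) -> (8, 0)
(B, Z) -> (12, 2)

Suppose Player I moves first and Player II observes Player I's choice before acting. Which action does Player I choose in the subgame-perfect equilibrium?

T

Backward induction with Player I moving first.
- T: BR = X, leader payoff 11.
- M: BR = Y, leader payoff 9.
- B: BR = W, leader payoff 2.
Maximizing over 11, 9, 2, Player I chooses T. Subgame-perfect outcome: (T, X) with payoffs (11, 12).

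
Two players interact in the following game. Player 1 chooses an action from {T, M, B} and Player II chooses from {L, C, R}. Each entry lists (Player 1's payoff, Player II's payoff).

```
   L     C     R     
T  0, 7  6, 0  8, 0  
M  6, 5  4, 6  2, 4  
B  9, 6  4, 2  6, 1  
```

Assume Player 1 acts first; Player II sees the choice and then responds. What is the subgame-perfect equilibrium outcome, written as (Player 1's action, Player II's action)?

(B, L)

Work backward from Player II's decision.
- T → Player II plays L (best of 7, 0, 0); Player 1 gets 0.
- M → Player II plays C (best of 5, 6, 4); Player 1 gets 4.
- B → Player II plays L (best of 6, 2, 1); Player 1 gets 9.
Player 1's induced payoffs are 0, 4, 9, so Player 1 commits to B. Subgame-perfect outcome: (B, L) with payoffs (9, 6).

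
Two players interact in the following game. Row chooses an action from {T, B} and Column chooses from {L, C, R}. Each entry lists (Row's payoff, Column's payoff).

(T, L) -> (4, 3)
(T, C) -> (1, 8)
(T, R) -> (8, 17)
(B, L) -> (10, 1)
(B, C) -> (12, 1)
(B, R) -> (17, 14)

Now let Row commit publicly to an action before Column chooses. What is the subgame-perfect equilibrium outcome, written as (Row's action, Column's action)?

Column best-responds to each possible Row move:
- T: BR = R, leader payoff 8.
- B: BR = R, leader payoff 17.
Among 8, 17, the best is 17 at B. Subgame-perfect outcome: (B, R) with payoffs (17, 14).

(B, R)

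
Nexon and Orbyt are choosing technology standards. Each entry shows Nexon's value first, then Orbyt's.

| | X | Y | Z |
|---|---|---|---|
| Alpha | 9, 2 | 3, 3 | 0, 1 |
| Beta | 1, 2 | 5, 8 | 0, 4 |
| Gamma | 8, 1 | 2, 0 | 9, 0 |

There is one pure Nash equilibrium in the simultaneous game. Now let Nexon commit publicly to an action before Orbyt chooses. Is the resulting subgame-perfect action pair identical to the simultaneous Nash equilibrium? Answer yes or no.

no

Solve by backward induction (Nexon leads).
- Alpha: Orbyt compares 2, 3, 1 and picks Y; Nexon would get 3.
- Beta: Orbyt compares 2, 8, 4 and picks Y; Nexon would get 5.
- Gamma: Orbyt compares 1, 0, 0 and picks X; Nexon would get 8.
Nexon's induced payoffs are 3, 5, 8, so Nexon commits to Gamma. Subgame-perfect outcome: (Gamma, X) with payoffs (8, 1).
For the simultaneous game, intersect best replies.
Nexon's best replies: X→Alpha; Y→Beta; Z→Gamma.
Orbyt's best replies: Alpha→Y; Beta→Y; Gamma→X.
Only (Beta, Y) has each player best-responding; Nash payoffs (5, 8).
Sequential outcome (Gamma, X) differs from the Nash profile (Beta, Y).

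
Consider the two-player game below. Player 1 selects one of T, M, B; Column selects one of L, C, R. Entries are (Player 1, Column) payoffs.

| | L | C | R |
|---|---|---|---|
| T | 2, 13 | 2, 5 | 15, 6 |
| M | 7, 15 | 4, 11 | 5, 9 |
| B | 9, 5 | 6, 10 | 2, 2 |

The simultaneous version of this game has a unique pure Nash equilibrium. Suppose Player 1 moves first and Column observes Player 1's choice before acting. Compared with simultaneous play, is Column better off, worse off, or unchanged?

better off

Solve by backward induction (Player 1 leads).
- T: Column compares 13, 5, 6 and picks L; Player 1 would get 2.
- M: Column compares 15, 11, 9 and picks L; Player 1 would get 7.
- B: Column compares 5, 10, 2 and picks C; Player 1 would get 6.
Maximizing over 2, 7, 6, Player 1 chooses M. Subgame-perfect outcome: (M, L) with payoffs (7, 15).
Under simultaneous play:
Player 1's best replies: L→B; C→B; R→T.
Column's best replies: T→L; M→L; B→C.
Only (B, C) has each player best-responding; Nash payoffs (6, 10).
Column earns 15 sequentially versus 10 at the Nash outcome: better off.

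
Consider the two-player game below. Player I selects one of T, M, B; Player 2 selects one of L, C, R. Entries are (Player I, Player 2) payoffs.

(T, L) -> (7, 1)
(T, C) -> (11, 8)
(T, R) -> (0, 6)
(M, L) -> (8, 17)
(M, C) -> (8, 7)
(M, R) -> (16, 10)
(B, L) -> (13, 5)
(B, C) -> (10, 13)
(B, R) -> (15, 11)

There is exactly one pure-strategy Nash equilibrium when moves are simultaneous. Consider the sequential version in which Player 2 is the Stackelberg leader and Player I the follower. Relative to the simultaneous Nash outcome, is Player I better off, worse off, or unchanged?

better off

Player I best-responds to each possible Player 2 move:
- L: Player I compares 7, 8, 13 and picks B; Player 2 would get 5.
- C: Player I compares 11, 8, 10 and picks T; Player 2 would get 8.
- R: Player I compares 0, 16, 15 and picks M; Player 2 would get 10.
Player 2's induced payoffs are 5, 8, 10, so Player 2 commits to R. Subgame-perfect outcome: (M, R) with payoffs (16, 10).
For the simultaneous game, intersect best replies.
Player I's best replies: L→B; C→T; R→M.
Player 2's best replies: T→C; M→L; B→C.
The unique mutual best reply is (T, C), giving (11, 8).
Player I earns 16 sequentially versus 11 at the Nash outcome: better off.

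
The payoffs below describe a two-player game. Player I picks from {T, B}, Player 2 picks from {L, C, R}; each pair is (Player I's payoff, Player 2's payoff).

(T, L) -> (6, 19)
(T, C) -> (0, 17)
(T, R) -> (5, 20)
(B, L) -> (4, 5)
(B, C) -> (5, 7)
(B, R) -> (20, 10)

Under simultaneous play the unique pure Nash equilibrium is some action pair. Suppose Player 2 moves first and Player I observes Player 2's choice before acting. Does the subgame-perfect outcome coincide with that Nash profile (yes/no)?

Solve by backward induction (Player 2 leads).
- L: BR = T, leader payoff 19.
- C: BR = B, leader payoff 7.
- R: BR = B, leader payoff 10.
Player 2's induced payoffs are 19, 7, 10, so Player 2 commits to L. Subgame-perfect outcome: (T, L) with payoffs (6, 19).
Now find the simultaneous Nash equilibrium.
Player I's best replies: L→T; C→B; R→B.
Player 2's best replies: T→R; B→R.
Only (B, R) has each player best-responding; Nash payoffs (20, 10).
Sequential outcome (T, L) differs from the Nash profile (B, R).

no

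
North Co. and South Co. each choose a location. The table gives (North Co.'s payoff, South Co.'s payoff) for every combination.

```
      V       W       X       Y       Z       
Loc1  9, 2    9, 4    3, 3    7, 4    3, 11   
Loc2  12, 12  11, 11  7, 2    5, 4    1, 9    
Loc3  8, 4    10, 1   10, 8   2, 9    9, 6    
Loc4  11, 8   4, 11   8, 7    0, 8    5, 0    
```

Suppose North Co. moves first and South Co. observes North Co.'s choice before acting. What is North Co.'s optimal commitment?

Solve by backward induction (North Co. leads).
- Loc1: South Co. compares 2, 4, 3, 4, 11 and picks Z; North Co. would get 3.
- Loc2: South Co. compares 12, 11, 2, 4, 9 and picks V; North Co. would get 12.
- Loc3: South Co. compares 4, 1, 8, 9, 6 and picks Y; North Co. would get 2.
- Loc4: South Co. compares 8, 11, 7, 8, 0 and picks W; North Co. would get 4.
North Co.'s induced payoffs are 3, 12, 2, 4, so North Co. commits to Loc2. Subgame-perfect outcome: (Loc2, V) with payoffs (12, 12).

Loc2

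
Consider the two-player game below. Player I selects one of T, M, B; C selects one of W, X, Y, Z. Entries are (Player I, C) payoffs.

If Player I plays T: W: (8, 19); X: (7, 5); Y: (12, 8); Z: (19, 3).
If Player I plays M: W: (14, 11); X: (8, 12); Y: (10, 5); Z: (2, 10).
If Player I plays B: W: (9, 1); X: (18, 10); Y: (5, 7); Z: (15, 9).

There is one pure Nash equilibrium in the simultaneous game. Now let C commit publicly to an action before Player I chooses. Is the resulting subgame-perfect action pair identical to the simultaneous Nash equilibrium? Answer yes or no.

no

Solve by backward induction (C leads).
- W: Player I compares 8, 14, 9 and picks M; C would get 11.
- X: Player I compares 7, 8, 18 and picks B; C would get 10.
- Y: Player I compares 12, 10, 5 and picks T; C would get 8.
- Z: Player I compares 19, 2, 15 and picks T; C would get 3.
Among 11, 10, 8, 3, the best is 11 at W. Subgame-perfect outcome: (M, W) with payoffs (14, 11).
For the simultaneous game, intersect best replies.
Player I's best replies: W→M; X→B; Y→T; Z→T.
C's best replies: T→W; M→X; B→X.
The unique mutual best reply is (B, X), giving (18, 10).
Sequential outcome (M, W) differs from the Nash profile (B, X).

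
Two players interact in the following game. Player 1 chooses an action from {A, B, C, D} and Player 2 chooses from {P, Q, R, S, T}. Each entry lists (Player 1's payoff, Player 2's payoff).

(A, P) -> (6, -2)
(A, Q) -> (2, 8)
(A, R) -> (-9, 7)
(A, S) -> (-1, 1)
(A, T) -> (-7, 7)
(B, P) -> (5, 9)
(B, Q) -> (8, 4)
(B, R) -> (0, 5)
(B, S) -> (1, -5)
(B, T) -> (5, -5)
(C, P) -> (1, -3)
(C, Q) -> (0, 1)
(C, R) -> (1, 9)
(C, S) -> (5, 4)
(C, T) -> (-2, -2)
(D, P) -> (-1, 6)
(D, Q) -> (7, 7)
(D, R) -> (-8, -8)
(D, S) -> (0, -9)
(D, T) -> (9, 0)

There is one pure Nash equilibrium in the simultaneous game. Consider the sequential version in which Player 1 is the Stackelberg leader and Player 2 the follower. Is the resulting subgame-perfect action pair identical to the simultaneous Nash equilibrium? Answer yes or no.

Player 2 best-responds to each possible Player 1 move:
- A: BR = Q, leader payoff 2.
- B: BR = P, leader payoff 5.
- C: BR = R, leader payoff 1.
- D: BR = Q, leader payoff 7.
Among 2, 5, 1, 7, the best is 7 at D. Subgame-perfect outcome: (D, Q) with payoffs (7, 7).
Under simultaneous play:
Player 1's best replies: P→A; Q→B; R→C; S→C; T→D.
Player 2's best replies: A→Q; B→P; C→R; D→Q.
The unique mutual best reply is (C, R), giving (1, 9).
Sequential outcome (D, Q) differs from the Nash profile (C, R).

no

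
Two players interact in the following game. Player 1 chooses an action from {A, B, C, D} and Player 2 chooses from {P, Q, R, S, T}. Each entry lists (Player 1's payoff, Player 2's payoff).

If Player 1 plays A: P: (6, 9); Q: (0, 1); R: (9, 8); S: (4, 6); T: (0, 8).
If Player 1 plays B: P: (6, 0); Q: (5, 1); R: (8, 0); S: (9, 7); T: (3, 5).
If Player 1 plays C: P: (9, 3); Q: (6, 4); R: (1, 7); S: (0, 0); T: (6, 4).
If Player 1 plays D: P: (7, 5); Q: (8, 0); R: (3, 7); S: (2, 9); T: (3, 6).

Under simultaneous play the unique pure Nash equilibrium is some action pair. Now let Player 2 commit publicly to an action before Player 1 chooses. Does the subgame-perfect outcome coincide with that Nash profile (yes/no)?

no

Work backward from Player 1's decision.
- P: Player 1 compares 6, 6, 9, 7 and picks C; Player 2 would get 3.
- Q: Player 1 compares 0, 5, 6, 8 and picks D; Player 2 would get 0.
- R: Player 1 compares 9, 8, 1, 3 and picks A; Player 2 would get 8.
- S: Player 1 compares 4, 9, 0, 2 and picks B; Player 2 would get 7.
- T: Player 1 compares 0, 3, 6, 3 and picks C; Player 2 would get 4.
Among 3, 0, 8, 7, 4, the best is 8 at R. Subgame-perfect outcome: (A, R) with payoffs (9, 8).
For the simultaneous game, intersect best replies.
Player 1's best replies: P→C; Q→D; R→A; S→B; T→C.
Player 2's best replies: A→P; B→S; C→R; D→S.
Only (B, S) has each player best-responding; Nash payoffs (9, 7).
Sequential outcome (A, R) differs from the Nash profile (B, S).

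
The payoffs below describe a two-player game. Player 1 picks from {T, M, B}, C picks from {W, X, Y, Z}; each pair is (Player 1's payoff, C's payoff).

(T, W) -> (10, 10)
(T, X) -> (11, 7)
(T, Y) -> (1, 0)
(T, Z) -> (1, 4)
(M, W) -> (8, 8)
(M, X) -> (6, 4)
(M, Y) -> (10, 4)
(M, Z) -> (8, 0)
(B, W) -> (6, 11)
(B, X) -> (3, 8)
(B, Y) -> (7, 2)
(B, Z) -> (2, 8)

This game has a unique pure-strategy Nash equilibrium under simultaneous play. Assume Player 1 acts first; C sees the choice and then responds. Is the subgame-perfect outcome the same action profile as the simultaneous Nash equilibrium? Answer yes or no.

yes

Backward induction with Player 1 moving first.
- T: BR = W, leader payoff 10.
- M: BR = W, leader payoff 8.
- B: BR = W, leader payoff 6.
Among 10, 8, 6, the best is 10 at T. Subgame-perfect outcome: (T, W) with payoffs (10, 10).
For the simultaneous game, intersect best replies.
Player 1's best replies: W→T; X→T; Y→M; Z→M.
C's best replies: T→W; M→W; B→W.
The unique mutual best reply is (T, W), giving (10, 10).
Sequential outcome (T, W) coincides with the Nash profile (T, W).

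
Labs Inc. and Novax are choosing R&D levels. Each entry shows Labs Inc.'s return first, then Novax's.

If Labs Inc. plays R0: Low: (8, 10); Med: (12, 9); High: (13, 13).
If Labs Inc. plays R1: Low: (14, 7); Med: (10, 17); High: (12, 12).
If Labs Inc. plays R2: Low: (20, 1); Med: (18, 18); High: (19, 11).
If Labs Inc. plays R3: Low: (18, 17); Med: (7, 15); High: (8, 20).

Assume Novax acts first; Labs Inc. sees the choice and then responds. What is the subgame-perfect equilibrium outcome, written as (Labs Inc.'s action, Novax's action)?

Work backward from Labs Inc.'s decision.
- Low: Labs Inc. compares 8, 14, 20, 18 and picks R2; Novax would get 1.
- Med: Labs Inc. compares 12, 10, 18, 7 and picks R2; Novax would get 18.
- High: Labs Inc. compares 13, 12, 19, 8 and picks R2; Novax would get 11.
Maximizing over 1, 18, 11, Novax chooses Med. Subgame-perfect outcome: (R2, Med) with payoffs (18, 18).

(R2, Med)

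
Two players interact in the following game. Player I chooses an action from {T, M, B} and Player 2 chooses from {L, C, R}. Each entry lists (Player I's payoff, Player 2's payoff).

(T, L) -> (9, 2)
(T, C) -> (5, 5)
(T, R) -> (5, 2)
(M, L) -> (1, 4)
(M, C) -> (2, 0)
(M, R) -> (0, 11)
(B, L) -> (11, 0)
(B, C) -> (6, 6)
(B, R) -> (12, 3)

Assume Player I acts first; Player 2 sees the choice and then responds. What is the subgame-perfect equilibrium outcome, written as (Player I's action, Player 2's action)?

(B, C)

Solve by backward induction (Player I leads).
- T: Player 2 compares 2, 5, 2 and picks C; Player I would get 5.
- M: Player 2 compares 4, 0, 11 and picks R; Player I would get 0.
- B: Player 2 compares 0, 6, 3 and picks C; Player I would get 6.
Maximizing over 5, 0, 6, Player I chooses B. Subgame-perfect outcome: (B, C) with payoffs (6, 6).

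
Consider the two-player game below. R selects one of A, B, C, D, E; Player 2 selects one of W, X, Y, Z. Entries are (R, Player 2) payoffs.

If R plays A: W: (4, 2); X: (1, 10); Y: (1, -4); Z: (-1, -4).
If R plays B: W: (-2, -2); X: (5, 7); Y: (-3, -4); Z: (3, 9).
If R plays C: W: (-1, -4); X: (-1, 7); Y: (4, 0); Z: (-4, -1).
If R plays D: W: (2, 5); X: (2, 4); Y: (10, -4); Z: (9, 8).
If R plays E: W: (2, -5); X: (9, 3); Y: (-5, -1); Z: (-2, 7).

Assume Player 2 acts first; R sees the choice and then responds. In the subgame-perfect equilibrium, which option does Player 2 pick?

Work backward from R's decision.
- W: BR = A, leader payoff 2.
- X: BR = E, leader payoff 3.
- Y: BR = D, leader payoff -4.
- Z: BR = D, leader payoff 8.
Among 2, 3, -4, 8, the best is 8 at Z. Subgame-perfect outcome: (D, Z) with payoffs (9, 8).

Z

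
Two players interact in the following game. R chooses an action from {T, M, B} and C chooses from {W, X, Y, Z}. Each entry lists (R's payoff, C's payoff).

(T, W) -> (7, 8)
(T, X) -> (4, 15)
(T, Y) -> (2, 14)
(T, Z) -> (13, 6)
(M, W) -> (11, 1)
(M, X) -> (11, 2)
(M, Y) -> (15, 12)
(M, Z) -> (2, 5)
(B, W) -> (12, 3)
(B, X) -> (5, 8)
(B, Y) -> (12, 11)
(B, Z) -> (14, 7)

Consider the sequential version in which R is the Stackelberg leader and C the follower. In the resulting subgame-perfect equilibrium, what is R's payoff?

Backward induction with R moving first.
- T: C compares 8, 15, 14, 6 and picks X; R would get 4.
- M: C compares 1, 2, 12, 5 and picks Y; R would get 15.
- B: C compares 3, 8, 11, 7 and picks Y; R would get 12.
R's induced payoffs are 4, 15, 12, so R commits to M. Subgame-perfect outcome: (M, Y) with payoffs (15, 12).

15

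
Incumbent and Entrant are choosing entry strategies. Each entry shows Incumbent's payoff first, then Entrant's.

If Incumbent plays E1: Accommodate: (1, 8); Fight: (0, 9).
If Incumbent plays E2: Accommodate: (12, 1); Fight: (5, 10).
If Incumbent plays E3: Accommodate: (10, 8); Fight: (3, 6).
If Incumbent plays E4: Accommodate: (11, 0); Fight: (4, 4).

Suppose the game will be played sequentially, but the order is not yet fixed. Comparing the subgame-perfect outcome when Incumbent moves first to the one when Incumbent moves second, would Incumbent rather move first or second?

first

If Incumbent leads: Entrant's best replies are E1→Fight, E2→Fight, E3→Accommodate, E4→Fight; Incumbent's induced payoffs 0, 5, 10, 4; outcome (E3, Accommodate), payoffs (10, 8).
If Entrant leads: Incumbent's best replies are Accommodate→E2, Fight→E2; Entrant's induced payoffs 1, 10; outcome (E2, Fight), payoffs (5, 10).
Incumbent gets 10 moving first and 5 moving second, so Incumbent prefers to move first.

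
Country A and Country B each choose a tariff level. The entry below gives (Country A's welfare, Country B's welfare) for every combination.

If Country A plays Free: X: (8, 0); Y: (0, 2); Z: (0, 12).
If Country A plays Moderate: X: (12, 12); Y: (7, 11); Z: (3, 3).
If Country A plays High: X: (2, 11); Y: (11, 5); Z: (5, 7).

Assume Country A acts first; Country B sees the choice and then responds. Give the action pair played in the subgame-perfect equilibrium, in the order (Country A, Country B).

(Moderate, X)

Solve by backward induction (Country A leads).
- Free → Country B plays Z (best of 0, 2, 12); Country A gets 0.
- Moderate → Country B plays X (best of 12, 11, 3); Country A gets 12.
- High → Country B plays X (best of 11, 5, 7); Country A gets 2.
Country A's induced payoffs are 0, 12, 2, so Country A commits to Moderate. Subgame-perfect outcome: (Moderate, X) with payoffs (12, 12).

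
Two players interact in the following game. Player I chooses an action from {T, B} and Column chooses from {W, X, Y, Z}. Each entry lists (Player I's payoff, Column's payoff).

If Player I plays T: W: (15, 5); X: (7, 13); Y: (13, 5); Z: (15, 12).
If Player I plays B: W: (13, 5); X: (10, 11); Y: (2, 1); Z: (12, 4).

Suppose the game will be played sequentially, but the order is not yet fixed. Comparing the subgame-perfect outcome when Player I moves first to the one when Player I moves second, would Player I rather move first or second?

If Player I leads: Column's best replies are T→X, B→X; Player I's induced payoffs 7, 10; outcome (B, X), payoffs (10, 11).
If Column leads: Player I's best replies are W→T, X→B, Y→T, Z→T; Column's induced payoffs 5, 11, 5, 12; outcome (T, Z), payoffs (15, 12).
Player I gets 10 moving first and 15 moving second, so Player I prefers to move second.

second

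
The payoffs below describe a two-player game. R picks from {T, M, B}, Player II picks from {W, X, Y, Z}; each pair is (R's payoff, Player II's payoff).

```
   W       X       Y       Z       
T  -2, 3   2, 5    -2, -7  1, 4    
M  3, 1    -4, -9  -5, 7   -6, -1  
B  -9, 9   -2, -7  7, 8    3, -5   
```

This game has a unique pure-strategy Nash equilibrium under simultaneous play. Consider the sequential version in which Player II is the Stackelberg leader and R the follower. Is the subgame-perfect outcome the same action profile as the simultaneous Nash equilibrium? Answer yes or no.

no

Work backward from R's decision.
- W → R plays M (best of -2, 3, -9); Player II gets 1.
- X → R plays T (best of 2, -4, -2); Player II gets 5.
- Y → R plays B (best of -2, -5, 7); Player II gets 8.
- Z → R plays B (best of 1, -6, 3); Player II gets -5.
Among 1, 5, 8, -5, the best is 8 at Y. Subgame-perfect outcome: (B, Y) with payoffs (7, 8).
Under simultaneous play:
R's best replies: W→M; X→T; Y→B; Z→B.
Player II's best replies: T→X; M→Y; B→W.
Only (T, X) has each player best-responding; Nash payoffs (2, 5).
Sequential outcome (B, Y) differs from the Nash profile (T, X).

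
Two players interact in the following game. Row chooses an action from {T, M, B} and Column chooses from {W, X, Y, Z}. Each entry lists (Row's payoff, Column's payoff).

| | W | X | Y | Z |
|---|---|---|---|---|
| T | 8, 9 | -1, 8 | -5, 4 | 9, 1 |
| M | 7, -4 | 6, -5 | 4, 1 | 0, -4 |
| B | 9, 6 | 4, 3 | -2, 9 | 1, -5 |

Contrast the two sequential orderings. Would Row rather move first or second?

second

If Row leads: Column's best replies are T→W, M→Y, B→Y; Row's induced payoffs 8, 4, -2; outcome (T, W), payoffs (8, 9).
If Column leads: Row's best replies are W→B, X→M, Y→M, Z→T; Column's induced payoffs 6, -5, 1, 1; outcome (B, W), payoffs (9, 6).
Row gets 8 moving first and 9 moving second, so Row prefers to move second.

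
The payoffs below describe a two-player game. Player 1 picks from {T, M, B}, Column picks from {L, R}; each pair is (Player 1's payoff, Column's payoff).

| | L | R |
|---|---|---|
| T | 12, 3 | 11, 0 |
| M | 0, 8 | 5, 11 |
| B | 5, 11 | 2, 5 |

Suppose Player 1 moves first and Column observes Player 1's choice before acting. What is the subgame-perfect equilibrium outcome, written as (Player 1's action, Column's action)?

Solve by backward induction (Player 1 leads).
- T → Column plays L (best of 3, 0); Player 1 gets 12.
- M → Column plays R (best of 8, 11); Player 1 gets 5.
- B → Column plays L (best of 11, 5); Player 1 gets 5.
Player 1's induced payoffs are 12, 5, 5, so Player 1 commits to T. Subgame-perfect outcome: (T, L) with payoffs (12, 3).

(T, L)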